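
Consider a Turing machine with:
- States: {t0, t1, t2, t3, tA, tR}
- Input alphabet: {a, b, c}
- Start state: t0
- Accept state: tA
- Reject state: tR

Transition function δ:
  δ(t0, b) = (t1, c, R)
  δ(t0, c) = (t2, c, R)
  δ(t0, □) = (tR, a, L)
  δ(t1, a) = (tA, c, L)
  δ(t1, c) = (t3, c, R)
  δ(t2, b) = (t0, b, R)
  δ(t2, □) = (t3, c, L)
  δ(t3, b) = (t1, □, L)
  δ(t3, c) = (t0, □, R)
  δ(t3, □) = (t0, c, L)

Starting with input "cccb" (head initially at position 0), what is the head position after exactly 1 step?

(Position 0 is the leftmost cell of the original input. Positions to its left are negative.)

Execution trace (head position shown):
Step 0: [t0]cccb  (head at position 0)
Step 1: move right → c[t2]ccb  (head at position 1)

After 1 step, the head is at position 1.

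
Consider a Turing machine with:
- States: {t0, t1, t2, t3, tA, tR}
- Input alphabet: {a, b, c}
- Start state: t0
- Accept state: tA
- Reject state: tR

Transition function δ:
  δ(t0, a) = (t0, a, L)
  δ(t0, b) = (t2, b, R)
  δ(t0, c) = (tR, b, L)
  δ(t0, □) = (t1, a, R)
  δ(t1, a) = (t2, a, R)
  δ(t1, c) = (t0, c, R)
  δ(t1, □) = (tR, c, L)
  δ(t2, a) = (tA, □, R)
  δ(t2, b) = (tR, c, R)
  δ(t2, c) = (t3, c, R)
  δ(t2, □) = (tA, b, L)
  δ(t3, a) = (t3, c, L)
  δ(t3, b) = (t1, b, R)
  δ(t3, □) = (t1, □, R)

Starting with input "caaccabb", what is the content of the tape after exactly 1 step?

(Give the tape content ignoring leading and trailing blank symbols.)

Execution trace:
Initial: [t0]caaccabb
Step 1: δ(t0, c) = (tR, b, L) → [tR]□baaccabb

The machine reaches the reject state tR and halts.

After 1 step, the tape (ignoring leading/trailing blanks) is: baaccabb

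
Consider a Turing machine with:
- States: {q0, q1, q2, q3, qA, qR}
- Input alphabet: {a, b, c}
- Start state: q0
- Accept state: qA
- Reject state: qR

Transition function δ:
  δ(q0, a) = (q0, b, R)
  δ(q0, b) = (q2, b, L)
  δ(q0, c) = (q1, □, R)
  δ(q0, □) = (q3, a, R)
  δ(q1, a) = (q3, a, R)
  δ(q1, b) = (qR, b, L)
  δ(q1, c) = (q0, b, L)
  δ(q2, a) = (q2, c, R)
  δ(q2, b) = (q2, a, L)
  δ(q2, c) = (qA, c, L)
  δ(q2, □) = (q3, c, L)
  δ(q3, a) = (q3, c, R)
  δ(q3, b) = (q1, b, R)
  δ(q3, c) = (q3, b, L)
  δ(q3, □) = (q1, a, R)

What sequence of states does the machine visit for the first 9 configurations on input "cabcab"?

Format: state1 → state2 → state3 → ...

Execution trace:
Initial: [q0]cabcab
Step 1: δ(q0, c) = (q1, □, R) → □[q1]abcab
Step 2: δ(q1, a) = (q3, a, R) → □a[q3]bcab
Step 3: δ(q3, b) = (q1, b, R) → □ab[q1]cab
Step 4: δ(q1, c) = (q0, b, L) → □a[q0]bbab
Step 5: δ(q0, b) = (q2, b, L) → □[q2]abbab
Step 6: δ(q2, a) = (q2, c, R) → □c[q2]bbab
Step 7: δ(q2, b) = (q2, a, L) → □[q2]cabab
Step 8: δ(q2, c) = (qA, c, L) → [qA]□cabab

The machine reaches the accept state qA and halts.

State sequence: q0 → q1 → q3 → q1 → q0 → q2 → q2 → q2 → qA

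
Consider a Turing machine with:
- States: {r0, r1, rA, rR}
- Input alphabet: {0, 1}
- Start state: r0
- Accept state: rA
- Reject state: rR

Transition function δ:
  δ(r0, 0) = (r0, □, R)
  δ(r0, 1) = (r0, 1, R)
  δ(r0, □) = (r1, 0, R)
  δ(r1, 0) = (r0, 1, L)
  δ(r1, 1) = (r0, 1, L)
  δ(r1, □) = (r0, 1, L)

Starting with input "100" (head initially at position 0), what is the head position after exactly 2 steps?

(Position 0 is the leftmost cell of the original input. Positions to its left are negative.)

Execution trace (head position shown):
Step 0: [r0]100  (head at position 0)
Step 1: move right → 1[r0]00  (head at position 1)
Step 2: move right → 1□[r0]0  (head at position 2)

After 2 steps, the head is at position 2.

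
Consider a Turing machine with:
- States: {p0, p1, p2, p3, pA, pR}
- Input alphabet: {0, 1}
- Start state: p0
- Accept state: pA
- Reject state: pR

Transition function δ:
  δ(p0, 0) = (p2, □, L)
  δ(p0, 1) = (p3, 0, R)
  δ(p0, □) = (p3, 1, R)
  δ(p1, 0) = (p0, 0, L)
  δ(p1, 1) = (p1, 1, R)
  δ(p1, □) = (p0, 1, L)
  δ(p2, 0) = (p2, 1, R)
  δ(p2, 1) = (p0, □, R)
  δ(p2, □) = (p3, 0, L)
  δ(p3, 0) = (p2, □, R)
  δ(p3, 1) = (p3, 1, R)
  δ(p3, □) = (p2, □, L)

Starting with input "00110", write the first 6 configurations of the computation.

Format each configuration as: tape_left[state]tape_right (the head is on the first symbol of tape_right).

Transitions applied:
Step 1: δ(p0, 0) = (p2, □, L)
Step 2: δ(p2, □) = (p3, 0, L)
Step 3: δ(p3, □) = (p2, □, L)
Step 4: δ(p2, □) = (p3, 0, L)
Step 5: δ(p3, □) = (p2, □, L)

The first 6 configurations are:
[p0]00110 ⊢ [p2]□□0110 ⊢ [p3]□0□0110 ⊢ [p2]□□0□0110 ⊢ [p3]□0□0□0110 ⊢ [p2]□□0□0□0110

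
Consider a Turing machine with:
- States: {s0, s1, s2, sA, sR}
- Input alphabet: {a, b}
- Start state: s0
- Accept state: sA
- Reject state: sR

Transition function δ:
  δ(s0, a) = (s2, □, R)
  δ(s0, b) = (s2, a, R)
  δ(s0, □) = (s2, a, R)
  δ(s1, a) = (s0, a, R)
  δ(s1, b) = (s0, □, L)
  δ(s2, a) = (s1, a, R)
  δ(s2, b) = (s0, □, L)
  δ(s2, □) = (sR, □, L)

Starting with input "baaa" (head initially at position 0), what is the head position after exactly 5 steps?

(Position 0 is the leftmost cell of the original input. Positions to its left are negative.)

Execution trace (head position shown):
Step 0: [s0]baaa  (head at position 0)
Step 1: move right → a[s2]aaa  (head at position 1)
Step 2: move right → aa[s1]aa  (head at position 2)
Step 3: move right → aaa[s0]a  (head at position 3)
Step 4: move right → aaa□[s2]□  (head at position 4)
Step 5: move left → aaa[sR]□□  (head at position 3)

After 5 steps, the head is at position 3.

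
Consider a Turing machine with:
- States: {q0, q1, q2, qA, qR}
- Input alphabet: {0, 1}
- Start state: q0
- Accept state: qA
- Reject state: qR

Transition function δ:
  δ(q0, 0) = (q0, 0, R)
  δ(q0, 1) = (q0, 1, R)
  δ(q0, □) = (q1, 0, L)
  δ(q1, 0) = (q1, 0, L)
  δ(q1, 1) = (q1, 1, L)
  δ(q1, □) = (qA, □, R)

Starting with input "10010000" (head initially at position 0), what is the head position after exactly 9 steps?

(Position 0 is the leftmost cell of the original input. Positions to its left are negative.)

Execution trace (head position shown):
Step 0: [q0]10010000  (head at position 0)
Step 1: move right → 1[q0]0010000  (head at position 1)
Step 2: move right → 10[q0]010000  (head at position 2)
Step 3: move right → 100[q0]10000  (head at position 3)
Step 4: move right → 1001[q0]0000  (head at position 4)
Step 5: move right → 10010[q0]000  (head at position 5)
Step 6: move right → 100100[q0]00  (head at position 6)
Step 7: move right → 1001000[q0]0  (head at position 7)
Step 8: move right → 10010000[q0]□  (head at position 8)
Step 9: move left → 1001000[q1]00  (head at position 7)

After 9 steps, the head is at position 7.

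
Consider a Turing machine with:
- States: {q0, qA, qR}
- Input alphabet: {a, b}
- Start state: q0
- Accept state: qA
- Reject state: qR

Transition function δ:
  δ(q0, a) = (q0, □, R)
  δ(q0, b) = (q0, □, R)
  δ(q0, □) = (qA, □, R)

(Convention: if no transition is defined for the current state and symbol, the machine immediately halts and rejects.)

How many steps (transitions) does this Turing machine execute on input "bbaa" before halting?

Execution trace:
Initial: [q0]bbaa
Step 1: δ(q0, b) = (q0, □, R) → □[q0]baa
Step 2: δ(q0, b) = (q0, □, R) → □□[q0]aa
Step 3: δ(q0, a) = (q0, □, R) → □□□[q0]a
Step 4: δ(q0, a) = (q0, □, R) → □□□□[q0]□
Step 5: δ(q0, □) = (qA, □, R) → □□□□□[qA]□

The machine reaches the accept state qA and halts.

The machine executed 5 steps before halting.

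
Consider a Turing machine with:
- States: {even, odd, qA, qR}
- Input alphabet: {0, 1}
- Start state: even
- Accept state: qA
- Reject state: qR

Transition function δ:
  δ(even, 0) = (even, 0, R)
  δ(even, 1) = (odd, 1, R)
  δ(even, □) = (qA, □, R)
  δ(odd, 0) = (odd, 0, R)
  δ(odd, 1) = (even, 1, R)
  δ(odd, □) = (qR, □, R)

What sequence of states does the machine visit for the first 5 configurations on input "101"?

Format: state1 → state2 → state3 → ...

Execution trace:
Initial: [even]101
Step 1: δ(even, 1) = (odd, 1, R) → 1[odd]01
Step 2: δ(odd, 0) = (odd, 0, R) → 10[odd]1
Step 3: δ(odd, 1) = (even, 1, R) → 101[even]□
Step 4: δ(even, □) = (qA, □, R) → 101□[qA]□

The machine reaches the accept state qA and halts.

State sequence: even → odd → odd → even → qA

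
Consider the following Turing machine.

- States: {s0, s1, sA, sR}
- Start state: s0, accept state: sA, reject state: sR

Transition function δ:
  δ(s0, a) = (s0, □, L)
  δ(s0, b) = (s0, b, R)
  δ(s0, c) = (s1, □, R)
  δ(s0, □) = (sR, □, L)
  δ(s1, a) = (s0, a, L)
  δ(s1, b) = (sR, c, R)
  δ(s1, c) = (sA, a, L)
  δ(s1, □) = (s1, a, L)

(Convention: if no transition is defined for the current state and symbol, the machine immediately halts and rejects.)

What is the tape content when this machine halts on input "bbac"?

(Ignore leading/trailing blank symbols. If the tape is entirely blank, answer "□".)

Execution trace:
Initial: [s0]bbac
Step 1: δ(s0, b) = (s0, b, R) → b[s0]bac
Step 2: δ(s0, b) = (s0, b, R) → bb[s0]ac
Step 3: δ(s0, a) = (s0, □, L) → b[s0]b□c
Step 4: δ(s0, b) = (s0, b, R) → bb[s0]□c
Step 5: δ(s0, □) = (sR, □, L) → b[sR]b□c

The machine reaches the reject state sR and halts.

Final tape (ignoring leading/trailing blanks): bb□c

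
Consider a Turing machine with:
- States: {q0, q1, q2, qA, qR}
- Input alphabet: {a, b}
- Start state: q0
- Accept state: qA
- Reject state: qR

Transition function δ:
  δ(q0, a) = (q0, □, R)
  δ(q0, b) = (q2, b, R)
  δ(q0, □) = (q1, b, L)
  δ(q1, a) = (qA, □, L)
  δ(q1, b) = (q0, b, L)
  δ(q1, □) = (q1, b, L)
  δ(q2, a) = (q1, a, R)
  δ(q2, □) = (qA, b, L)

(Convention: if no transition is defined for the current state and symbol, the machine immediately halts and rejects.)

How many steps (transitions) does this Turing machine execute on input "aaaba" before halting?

Execution trace:
Initial: [q0]aaaba
Step 1: δ(q0, a) = (q0, □, R) → □[q0]aaba
Step 2: δ(q0, a) = (q0, □, R) → □□[q0]aba
Step 3: δ(q0, a) = (q0, □, R) → □□□[q0]ba
Step 4: δ(q0, b) = (q2, b, R) → □□□b[q2]a
Step 5: δ(q2, a) = (q1, a, R) → □□□ba[q1]□
Step 6: δ(q1, □) = (q1, b, L) → □□□b[q1]ab
Step 7: δ(q1, a) = (qA, □, L) → □□□[qA]b□b

The machine reaches the accept state qA and halts.

The machine executed 7 steps before halting.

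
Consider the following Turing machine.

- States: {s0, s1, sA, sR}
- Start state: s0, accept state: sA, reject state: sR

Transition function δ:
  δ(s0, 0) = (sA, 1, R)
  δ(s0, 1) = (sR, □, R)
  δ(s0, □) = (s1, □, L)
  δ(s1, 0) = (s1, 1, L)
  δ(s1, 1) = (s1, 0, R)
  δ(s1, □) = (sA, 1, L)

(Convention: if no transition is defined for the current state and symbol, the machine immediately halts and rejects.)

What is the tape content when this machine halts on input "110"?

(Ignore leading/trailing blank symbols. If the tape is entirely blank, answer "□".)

Execution trace:
Initial: [s0]110
Step 1: δ(s0, 1) = (sR, □, R) → □[sR]10

The machine reaches the reject state sR and halts.

Final tape (ignoring leading/trailing blanks): 10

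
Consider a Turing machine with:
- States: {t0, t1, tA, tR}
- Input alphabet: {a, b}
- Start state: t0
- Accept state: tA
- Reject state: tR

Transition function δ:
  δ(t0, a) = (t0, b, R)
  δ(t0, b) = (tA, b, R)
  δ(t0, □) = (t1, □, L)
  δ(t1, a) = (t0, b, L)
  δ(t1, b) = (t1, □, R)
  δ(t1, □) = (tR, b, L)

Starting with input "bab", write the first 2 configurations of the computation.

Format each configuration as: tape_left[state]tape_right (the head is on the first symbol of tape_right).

Transitions applied:
Step 1: δ(t0, b) = (tA, b, R)

The first 2 configurations are:
[t0]bab ⊢ b[tA]ab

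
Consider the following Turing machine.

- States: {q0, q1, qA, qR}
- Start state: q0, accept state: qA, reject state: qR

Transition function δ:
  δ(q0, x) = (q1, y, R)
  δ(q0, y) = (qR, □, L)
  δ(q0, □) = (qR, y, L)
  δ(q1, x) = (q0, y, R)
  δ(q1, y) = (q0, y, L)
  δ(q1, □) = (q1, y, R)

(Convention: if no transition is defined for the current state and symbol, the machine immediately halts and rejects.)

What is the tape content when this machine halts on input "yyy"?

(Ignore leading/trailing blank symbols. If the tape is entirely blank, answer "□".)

Execution trace:
Initial: [q0]yyy
Step 1: δ(q0, y) = (qR, □, L) → [qR]□□yy

The machine reaches the reject state qR and halts.

Final tape (ignoring leading/trailing blanks): yy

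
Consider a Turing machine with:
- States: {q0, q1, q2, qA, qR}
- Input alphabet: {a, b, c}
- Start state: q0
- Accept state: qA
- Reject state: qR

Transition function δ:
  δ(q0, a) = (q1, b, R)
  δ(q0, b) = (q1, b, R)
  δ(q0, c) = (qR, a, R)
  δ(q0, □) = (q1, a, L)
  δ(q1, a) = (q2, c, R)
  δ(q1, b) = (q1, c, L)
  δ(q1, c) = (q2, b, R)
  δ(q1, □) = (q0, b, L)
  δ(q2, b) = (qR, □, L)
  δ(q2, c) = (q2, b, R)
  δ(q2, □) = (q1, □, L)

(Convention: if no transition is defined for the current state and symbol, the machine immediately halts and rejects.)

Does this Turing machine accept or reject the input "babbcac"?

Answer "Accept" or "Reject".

Execution trace:
Initial: [q0]babbcac
Step 1: δ(q0, b) = (q1, b, R) → b[q1]abbcac
Step 2: δ(q1, a) = (q2, c, R) → bc[q2]bbcac
Step 3: δ(q2, b) = (qR, □, L) → b[qR]c□bcac

The machine reaches the reject state qR and halts.

Answer: Reject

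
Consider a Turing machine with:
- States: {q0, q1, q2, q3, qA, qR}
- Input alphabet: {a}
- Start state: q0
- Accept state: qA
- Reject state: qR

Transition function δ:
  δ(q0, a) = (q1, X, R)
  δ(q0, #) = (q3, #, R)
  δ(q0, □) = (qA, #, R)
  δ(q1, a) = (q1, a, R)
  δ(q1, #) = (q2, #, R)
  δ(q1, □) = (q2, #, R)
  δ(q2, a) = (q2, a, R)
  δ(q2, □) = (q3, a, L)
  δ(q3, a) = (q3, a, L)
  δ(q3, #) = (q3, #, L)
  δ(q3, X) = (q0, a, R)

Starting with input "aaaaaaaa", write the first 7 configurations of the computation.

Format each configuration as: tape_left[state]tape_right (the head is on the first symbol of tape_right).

Transitions applied:
Step 1: δ(q0, a) = (q1, X, R)
Step 2: δ(q1, a) = (q1, a, R)
Step 3: δ(q1, a) = (q1, a, R)
Step 4: δ(q1, a) = (q1, a, R)
Step 5: δ(q1, a) = (q1, a, R)
Step 6: δ(q1, a) = (q1, a, R)

The first 7 configurations are:
[q0]aaaaaaaa ⊢ X[q1]aaaaaaa ⊢ Xa[q1]aaaaaa ⊢ Xaa[q1]aaaaa ⊢ Xaaa[q1]aaaa ⊢ Xaaaa[q1]aaa ⊢ Xaaaaa[q1]aa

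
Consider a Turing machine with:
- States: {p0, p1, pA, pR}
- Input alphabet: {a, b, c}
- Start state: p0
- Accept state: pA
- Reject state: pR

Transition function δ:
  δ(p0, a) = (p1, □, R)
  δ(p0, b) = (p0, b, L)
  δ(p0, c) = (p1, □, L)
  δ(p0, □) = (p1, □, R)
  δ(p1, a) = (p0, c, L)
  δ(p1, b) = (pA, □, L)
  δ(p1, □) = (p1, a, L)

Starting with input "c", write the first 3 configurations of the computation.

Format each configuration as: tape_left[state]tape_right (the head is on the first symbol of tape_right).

Transitions applied:
Step 1: δ(p0, c) = (p1, □, L)
Step 2: δ(p1, □) = (p1, a, L)

The first 3 configurations are:
[p0]c ⊢ [p1]□□ ⊢ [p1]□a□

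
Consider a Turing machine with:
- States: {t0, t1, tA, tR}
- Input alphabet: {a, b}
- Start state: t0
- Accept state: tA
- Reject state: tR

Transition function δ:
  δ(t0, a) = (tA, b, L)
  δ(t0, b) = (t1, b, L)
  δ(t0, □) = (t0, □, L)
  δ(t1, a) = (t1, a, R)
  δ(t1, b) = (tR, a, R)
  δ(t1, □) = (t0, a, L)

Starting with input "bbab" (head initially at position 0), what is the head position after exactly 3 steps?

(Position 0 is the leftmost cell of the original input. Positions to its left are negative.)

Execution trace (head position shown):
Step 0: [t0]bbab  (head at position 0)
Step 1: move left → [t1]□bbab  (head at position -1)
Step 2: move left → [t0]□abbab  (head at position -2)
Step 3: move left → [t0]□□abbab  (head at position -3)

After 3 steps, the head is at position -3.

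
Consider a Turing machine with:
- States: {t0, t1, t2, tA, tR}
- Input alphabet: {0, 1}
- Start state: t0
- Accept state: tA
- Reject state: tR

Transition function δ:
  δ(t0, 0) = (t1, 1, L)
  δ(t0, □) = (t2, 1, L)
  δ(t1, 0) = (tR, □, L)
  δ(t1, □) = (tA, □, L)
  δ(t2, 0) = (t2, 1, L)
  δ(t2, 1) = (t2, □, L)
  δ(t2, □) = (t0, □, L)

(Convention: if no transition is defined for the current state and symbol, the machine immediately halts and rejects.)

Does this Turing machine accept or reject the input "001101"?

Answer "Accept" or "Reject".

Execution trace:
Initial: [t0]001101
Step 1: δ(t0, 0) = (t1, 1, L) → [t1]□101101
Step 2: δ(t1, □) = (tA, □, L) → [tA]□□101101

The machine reaches the accept state tA and halts.

Answer: Accept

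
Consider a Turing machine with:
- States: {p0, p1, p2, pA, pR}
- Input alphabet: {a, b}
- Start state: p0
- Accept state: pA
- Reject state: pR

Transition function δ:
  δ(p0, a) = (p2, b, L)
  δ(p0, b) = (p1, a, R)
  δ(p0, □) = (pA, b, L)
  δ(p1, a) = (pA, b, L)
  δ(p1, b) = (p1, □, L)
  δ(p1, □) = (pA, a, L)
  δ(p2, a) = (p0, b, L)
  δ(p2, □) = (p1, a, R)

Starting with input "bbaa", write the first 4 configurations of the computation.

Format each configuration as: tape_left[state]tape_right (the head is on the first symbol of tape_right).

Transitions applied:
Step 1: δ(p0, b) = (p1, a, R)
Step 2: δ(p1, b) = (p1, □, L)
Step 3: δ(p1, a) = (pA, b, L)

The first 4 configurations are:
[p0]bbaa ⊢ a[p1]baa ⊢ [p1]a□aa ⊢ [pA]□b□aa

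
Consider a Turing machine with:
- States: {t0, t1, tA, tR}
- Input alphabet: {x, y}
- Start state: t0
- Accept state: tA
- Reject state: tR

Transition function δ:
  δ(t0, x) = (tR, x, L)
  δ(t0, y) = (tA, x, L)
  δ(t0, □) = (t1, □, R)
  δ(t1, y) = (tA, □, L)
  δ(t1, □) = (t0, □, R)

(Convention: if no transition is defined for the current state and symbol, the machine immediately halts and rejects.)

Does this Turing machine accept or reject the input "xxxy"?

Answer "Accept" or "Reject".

Execution trace:
Initial: [t0]xxxy
Step 1: δ(t0, x) = (tR, x, L) → [tR]□xxxy

The machine reaches the reject state tR and halts.

Answer: Reject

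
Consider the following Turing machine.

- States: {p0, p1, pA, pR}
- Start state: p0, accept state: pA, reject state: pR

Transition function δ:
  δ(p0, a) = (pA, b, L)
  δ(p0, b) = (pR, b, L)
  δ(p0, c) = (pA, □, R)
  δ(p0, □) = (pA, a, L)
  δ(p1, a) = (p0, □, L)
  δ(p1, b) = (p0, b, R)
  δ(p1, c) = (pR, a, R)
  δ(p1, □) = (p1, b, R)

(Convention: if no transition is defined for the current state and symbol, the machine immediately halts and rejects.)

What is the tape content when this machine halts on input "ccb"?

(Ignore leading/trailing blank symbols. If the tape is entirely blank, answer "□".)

Execution trace:
Initial: [p0]ccb
Step 1: δ(p0, c) = (pA, □, R) → □[pA]cb

The machine reaches the accept state pA and halts.

Final tape (ignoring leading/trailing blanks): cb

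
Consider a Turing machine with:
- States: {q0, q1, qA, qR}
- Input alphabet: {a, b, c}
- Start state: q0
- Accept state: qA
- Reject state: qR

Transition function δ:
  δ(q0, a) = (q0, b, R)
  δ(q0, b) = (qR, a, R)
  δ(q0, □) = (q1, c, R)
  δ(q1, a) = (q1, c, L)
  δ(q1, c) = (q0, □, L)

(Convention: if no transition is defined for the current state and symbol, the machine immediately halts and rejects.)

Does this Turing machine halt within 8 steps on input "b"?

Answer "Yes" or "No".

Execution trace:
Initial: [q0]b
Step 1: δ(q0, b) = (qR, a, R) → a[qR]□

The machine reaches the reject state qR and halts.
The machine halted after 1 step (within the 8-step bound).

Answer: Yes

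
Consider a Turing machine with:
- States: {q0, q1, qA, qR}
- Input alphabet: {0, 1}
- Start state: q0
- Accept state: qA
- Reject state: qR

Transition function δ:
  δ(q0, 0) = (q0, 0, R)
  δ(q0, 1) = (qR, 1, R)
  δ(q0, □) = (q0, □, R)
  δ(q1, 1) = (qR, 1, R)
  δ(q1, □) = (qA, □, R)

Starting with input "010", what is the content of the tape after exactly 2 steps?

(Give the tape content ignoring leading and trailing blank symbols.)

Execution trace:
Initial: [q0]010
Step 1: δ(q0, 0) = (q0, 0, R) → 0[q0]10
Step 2: δ(q0, 1) = (qR, 1, R) → 01[qR]0

The machine reaches the reject state qR and halts.

After 2 steps, the tape (ignoring leading/trailing blanks) is: 010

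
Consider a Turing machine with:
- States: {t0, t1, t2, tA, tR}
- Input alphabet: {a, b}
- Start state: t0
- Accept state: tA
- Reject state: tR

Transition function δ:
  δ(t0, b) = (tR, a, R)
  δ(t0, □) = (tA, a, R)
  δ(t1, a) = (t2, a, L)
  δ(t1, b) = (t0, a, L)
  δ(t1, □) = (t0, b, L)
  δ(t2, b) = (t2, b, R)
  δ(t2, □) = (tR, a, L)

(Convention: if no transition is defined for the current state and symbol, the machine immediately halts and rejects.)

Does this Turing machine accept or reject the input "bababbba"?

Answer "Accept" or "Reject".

Execution trace:
Initial: [t0]bababbba
Step 1: δ(t0, b) = (tR, a, R) → a[tR]ababbba

The machine reaches the reject state tR and halts.

Answer: Reject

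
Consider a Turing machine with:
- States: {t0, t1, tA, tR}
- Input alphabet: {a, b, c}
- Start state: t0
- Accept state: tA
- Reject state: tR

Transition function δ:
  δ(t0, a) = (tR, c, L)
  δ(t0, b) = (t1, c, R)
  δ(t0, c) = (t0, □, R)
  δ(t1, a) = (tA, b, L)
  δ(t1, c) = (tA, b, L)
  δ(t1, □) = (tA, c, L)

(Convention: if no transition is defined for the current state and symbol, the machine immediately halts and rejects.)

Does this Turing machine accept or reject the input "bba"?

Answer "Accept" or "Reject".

Execution trace:
Initial: [t0]bba
Step 1: δ(t0, b) = (t1, c, R) → c[t1]ba

No transition is defined for δ(t1, b). By convention the machine halts and rejects.

Answer: Reject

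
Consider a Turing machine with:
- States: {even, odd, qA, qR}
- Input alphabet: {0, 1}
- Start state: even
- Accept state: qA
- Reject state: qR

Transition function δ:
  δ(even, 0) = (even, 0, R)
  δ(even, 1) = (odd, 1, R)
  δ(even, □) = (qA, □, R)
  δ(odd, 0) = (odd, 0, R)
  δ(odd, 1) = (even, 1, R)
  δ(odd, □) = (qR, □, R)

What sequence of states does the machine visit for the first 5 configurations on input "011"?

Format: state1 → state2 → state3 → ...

Execution trace:
Initial: [even]011
Step 1: δ(even, 0) = (even, 0, R) → 0[even]11
Step 2: δ(even, 1) = (odd, 1, R) → 01[odd]1
Step 3: δ(odd, 1) = (even, 1, R) → 011[even]□
Step 4: δ(even, □) = (qA, □, R) → 011□[qA]□

The machine reaches the accept state qA and halts.

State sequence: even → even → odd → even → qA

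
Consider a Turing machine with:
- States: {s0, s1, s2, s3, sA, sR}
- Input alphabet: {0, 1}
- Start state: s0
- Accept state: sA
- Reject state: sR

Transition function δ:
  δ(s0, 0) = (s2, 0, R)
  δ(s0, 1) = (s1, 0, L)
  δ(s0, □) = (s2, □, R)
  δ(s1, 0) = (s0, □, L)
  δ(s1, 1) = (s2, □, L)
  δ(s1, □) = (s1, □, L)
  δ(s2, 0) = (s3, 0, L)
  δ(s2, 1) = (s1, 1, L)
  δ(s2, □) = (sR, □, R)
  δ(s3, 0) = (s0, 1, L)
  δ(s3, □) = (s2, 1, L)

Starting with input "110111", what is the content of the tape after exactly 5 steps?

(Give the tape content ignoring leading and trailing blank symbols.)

Execution trace:
Initial: [s0]110111
Step 1: δ(s0, 1) = (s1, 0, L) → [s1]□010111
Step 2: δ(s1, □) = (s1, □, L) → [s1]□□010111
Step 3: δ(s1, □) = (s1, □, L) → [s1]□□□010111
Step 4: δ(s1, □) = (s1, □, L) → [s1]□□□□010111
Step 5: δ(s1, □) = (s1, □, L) → [s1]□□□□□010111

After 5 steps, the tape (ignoring leading/trailing blanks) is: 010111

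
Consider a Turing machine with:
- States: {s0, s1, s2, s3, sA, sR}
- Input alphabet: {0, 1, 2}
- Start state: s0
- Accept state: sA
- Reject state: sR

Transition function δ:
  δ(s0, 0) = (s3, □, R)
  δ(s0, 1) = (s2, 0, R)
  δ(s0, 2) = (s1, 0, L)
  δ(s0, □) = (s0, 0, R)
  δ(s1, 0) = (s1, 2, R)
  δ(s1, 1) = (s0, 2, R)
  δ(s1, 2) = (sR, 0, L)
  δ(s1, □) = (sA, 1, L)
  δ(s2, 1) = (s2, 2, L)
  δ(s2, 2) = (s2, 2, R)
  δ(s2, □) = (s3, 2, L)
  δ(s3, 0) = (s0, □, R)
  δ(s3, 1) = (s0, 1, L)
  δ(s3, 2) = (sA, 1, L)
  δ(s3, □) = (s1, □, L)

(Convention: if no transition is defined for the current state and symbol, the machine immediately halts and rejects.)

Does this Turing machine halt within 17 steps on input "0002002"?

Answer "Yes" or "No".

Execution trace:
Initial: [s0]0002002
Step 1: δ(s0, 0) = (s3, □, R) → □[s3]002002
Step 2: δ(s3, 0) = (s0, □, R) → □□[s0]02002
Step 3: δ(s0, 0) = (s3, □, R) → □□□[s3]2002
Step 4: δ(s3, 2) = (sA, 1, L) → □□[sA]□1002

The machine reaches the accept state sA and halts.
The machine halted after 4 steps (within the 17-step bound).

Answer: Yes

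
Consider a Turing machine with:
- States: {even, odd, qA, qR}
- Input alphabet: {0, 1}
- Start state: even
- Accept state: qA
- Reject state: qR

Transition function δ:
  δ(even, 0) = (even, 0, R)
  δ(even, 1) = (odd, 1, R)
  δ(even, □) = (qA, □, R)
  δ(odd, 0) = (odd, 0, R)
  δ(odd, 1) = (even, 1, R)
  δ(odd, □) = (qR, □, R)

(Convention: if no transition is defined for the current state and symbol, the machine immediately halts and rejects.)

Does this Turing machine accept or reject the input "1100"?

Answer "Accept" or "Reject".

Execution trace:
Initial: [even]1100
Step 1: δ(even, 1) = (odd, 1, R) → 1[odd]100
Step 2: δ(odd, 1) = (even, 1, R) → 11[even]00
Step 3: δ(even, 0) = (even, 0, R) → 110[even]0
Step 4: δ(even, 0) = (even, 0, R) → 1100[even]□
Step 5: δ(even, □) = (qA, □, R) → 1100□[qA]□

The machine reaches the accept state qA and halts.

Answer: Accept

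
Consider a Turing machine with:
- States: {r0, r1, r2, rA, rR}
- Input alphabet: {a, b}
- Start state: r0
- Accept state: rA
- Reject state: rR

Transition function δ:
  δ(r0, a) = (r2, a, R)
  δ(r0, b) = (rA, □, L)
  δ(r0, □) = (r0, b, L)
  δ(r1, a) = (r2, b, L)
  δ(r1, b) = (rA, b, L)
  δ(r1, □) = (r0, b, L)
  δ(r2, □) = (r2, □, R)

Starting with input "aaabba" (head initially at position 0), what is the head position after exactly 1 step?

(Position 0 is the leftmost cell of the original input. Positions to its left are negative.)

Execution trace (head position shown):
Step 0: [r0]aaabba  (head at position 0)
Step 1: move right → a[r2]aabba  (head at position 1)

After 1 step, the head is at position 1.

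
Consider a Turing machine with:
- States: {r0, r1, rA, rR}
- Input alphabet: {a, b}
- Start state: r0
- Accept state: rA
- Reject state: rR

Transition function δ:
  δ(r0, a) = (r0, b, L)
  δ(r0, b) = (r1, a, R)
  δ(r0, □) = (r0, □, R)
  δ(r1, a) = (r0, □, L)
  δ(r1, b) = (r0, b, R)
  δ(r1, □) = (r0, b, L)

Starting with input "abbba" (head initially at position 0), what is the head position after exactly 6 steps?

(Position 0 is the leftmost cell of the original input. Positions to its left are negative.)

Execution trace (head position shown):
Step 0: [r0]abbba  (head at position 0)
Step 1: move left → [r0]□bbbba  (head at position -1)
Step 2: move right → □[r0]bbbba  (head at position 0)
Step 3: move right → □a[r1]bbba  (head at position 1)
Step 4: move right → □ab[r0]bba  (head at position 2)
Step 5: move right → □aba[r1]ba  (head at position 3)
Step 6: move right → □abab[r0]a  (head at position 4)

After 6 steps, the head is at position 4.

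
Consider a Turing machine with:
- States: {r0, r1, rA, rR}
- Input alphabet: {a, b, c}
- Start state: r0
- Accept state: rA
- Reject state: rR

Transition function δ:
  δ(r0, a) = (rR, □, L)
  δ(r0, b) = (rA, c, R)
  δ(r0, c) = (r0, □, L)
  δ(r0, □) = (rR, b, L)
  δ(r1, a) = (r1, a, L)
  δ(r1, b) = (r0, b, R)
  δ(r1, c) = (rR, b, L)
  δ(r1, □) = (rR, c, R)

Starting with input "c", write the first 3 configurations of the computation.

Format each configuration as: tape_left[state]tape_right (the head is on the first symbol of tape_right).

Transitions applied:
Step 1: δ(r0, c) = (r0, □, L)
Step 2: δ(r0, □) = (rR, b, L)

The first 3 configurations are:
[r0]c ⊢ [r0]□□ ⊢ [rR]□b□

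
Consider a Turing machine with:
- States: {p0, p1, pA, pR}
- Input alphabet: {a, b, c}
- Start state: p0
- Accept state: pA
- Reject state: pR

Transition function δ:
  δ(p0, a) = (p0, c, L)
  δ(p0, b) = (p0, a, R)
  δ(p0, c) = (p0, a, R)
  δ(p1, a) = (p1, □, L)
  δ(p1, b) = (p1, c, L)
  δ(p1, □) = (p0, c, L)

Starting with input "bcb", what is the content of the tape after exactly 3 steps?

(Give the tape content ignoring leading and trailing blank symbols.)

Execution trace:
Initial: [p0]bcb
Step 1: δ(p0, b) = (p0, a, R) → a[p0]cb
Step 2: δ(p0, c) = (p0, a, R) → aa[p0]b
Step 3: δ(p0, b) = (p0, a, R) → aaa[p0]□

No transition is defined for δ(p0, □). By convention the machine halts and rejects.

After 3 steps, the tape (ignoring leading/trailing blanks) is: aaa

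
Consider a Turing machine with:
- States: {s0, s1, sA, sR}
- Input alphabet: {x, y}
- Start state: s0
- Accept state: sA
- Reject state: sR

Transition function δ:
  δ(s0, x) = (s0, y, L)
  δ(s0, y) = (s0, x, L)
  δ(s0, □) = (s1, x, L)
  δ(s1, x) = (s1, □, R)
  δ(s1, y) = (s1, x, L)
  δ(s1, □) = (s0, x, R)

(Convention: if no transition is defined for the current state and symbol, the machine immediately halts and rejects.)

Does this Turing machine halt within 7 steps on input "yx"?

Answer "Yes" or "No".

Execution trace:
Initial: [s0]yx
Step 1: δ(s0, y) = (s0, x, L) → [s0]□xx
Step 2: δ(s0, □) = (s1, x, L) → [s1]□xxx
Step 3: δ(s1, □) = (s0, x, R) → x[s0]xxx
Step 4: δ(s0, x) = (s0, y, L) → [s0]xyxx
Step 5: δ(s0, x) = (s0, y, L) → [s0]□yyxx
Step 6: δ(s0, □) = (s1, x, L) → [s1]□xyyxx
Step 7: δ(s1, □) = (s0, x, R) → x[s0]xyyxx

The machine has not reached a halting state after 7 steps.
The machine did not halt within the 7-step bound.

Answer: No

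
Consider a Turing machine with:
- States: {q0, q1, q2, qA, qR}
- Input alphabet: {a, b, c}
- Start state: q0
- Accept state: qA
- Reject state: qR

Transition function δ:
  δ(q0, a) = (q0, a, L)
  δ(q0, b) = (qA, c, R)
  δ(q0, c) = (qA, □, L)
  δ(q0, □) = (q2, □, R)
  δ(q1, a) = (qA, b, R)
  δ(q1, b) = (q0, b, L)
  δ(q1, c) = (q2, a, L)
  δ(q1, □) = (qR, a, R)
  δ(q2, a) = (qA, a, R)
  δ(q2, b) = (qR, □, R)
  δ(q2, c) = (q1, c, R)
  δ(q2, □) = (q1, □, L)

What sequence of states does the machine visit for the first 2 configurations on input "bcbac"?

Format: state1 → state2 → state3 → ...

Execution trace:
Initial: [q0]bcbac
Step 1: δ(q0, b) = (qA, c, R) → c[qA]cbac

The machine reaches the accept state qA and halts.

State sequence: q0 → qA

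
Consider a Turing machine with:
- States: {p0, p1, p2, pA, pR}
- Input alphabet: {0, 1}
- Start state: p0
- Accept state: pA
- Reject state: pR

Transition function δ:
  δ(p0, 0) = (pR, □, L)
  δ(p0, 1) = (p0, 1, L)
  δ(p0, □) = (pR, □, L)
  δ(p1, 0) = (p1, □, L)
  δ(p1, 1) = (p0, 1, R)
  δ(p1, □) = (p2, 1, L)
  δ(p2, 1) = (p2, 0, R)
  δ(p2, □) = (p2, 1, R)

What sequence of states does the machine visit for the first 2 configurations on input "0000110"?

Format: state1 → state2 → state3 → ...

Execution trace:
Initial: [p0]0000110
Step 1: δ(p0, 0) = (pR, □, L) → [pR]□□000110

The machine reaches the reject state pR and halts.

State sequence: p0 → pR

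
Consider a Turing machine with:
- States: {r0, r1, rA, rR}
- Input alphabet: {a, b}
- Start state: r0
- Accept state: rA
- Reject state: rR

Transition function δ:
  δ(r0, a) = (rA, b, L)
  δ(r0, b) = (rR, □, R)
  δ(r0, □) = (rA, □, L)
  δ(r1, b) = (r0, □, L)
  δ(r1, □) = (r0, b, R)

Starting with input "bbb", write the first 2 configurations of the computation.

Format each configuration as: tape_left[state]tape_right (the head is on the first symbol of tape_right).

Transitions applied:
Step 1: δ(r0, b) = (rR, □, R)

The first 2 configurations are:
[r0]bbb ⊢ □[rR]bb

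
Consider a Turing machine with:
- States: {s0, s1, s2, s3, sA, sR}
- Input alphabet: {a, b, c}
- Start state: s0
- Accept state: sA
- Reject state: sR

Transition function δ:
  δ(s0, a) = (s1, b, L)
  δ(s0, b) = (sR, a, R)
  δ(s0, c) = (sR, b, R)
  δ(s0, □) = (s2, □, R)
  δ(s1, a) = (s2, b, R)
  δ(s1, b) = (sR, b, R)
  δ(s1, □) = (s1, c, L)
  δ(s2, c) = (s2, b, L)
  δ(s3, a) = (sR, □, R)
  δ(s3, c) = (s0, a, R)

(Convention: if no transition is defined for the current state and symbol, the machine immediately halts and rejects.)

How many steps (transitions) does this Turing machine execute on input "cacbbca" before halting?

Execution trace:
Initial: [s0]cacbbca
Step 1: δ(s0, c) = (sR, b, R) → b[sR]acbbca

The machine reaches the reject state sR and halts.

The machine executed 1 step before halting.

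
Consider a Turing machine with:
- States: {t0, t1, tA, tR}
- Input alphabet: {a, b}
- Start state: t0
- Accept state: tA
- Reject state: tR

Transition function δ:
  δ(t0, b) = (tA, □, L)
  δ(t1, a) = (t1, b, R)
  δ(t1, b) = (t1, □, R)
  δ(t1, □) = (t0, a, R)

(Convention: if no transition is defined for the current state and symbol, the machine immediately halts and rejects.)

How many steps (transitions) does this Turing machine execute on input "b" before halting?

Execution trace:
Initial: [t0]b
Step 1: δ(t0, b) = (tA, □, L) → [tA]□□

The machine reaches the accept state tA and halts.

The machine executed 1 step before halting.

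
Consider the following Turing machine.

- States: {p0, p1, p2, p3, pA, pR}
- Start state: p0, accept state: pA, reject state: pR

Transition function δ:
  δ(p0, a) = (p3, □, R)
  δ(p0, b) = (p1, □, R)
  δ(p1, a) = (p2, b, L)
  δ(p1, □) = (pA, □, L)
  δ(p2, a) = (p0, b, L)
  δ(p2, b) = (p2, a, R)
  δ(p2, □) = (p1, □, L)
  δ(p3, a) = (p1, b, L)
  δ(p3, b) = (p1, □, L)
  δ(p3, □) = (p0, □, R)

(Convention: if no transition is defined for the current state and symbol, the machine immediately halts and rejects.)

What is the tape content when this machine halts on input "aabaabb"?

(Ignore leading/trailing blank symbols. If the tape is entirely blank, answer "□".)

Execution trace:
Initial: [p0]aabaabb
Step 1: δ(p0, a) = (p3, □, R) → □[p3]abaabb
Step 2: δ(p3, a) = (p1, b, L) → [p1]□bbaabb
Step 3: δ(p1, □) = (pA, □, L) → [pA]□□bbaabb

The machine reaches the accept state pA and halts.

Final tape (ignoring leading/trailing blanks): bbaabb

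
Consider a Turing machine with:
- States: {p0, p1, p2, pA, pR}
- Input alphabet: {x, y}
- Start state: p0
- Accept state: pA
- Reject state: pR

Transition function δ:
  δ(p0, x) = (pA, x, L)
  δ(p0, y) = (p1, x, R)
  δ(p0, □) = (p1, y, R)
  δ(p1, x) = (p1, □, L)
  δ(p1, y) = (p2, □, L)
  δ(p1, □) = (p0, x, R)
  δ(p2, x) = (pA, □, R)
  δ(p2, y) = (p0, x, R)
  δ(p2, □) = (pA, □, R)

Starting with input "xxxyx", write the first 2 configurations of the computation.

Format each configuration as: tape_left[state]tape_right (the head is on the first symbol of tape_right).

Transitions applied:
Step 1: δ(p0, x) = (pA, x, L)

The first 2 configurations are:
[p0]xxxyx ⊢ [pA]□xxxyx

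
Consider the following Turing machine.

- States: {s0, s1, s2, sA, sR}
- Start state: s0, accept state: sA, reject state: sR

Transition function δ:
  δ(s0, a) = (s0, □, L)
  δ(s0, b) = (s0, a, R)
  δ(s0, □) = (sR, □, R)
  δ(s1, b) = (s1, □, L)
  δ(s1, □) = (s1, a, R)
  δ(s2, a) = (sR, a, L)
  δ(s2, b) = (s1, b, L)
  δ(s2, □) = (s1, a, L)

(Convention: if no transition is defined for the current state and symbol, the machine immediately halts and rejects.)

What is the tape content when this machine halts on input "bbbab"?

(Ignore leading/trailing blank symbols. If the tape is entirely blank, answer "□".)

Execution trace:
Initial: [s0]bbbab
Step 1: δ(s0, b) = (s0, a, R) → a[s0]bbab
Step 2: δ(s0, b) = (s0, a, R) → aa[s0]bab
Step 3: δ(s0, b) = (s0, a, R) → aaa[s0]ab
Step 4: δ(s0, a) = (s0, □, L) → aa[s0]a□b
Step 5: δ(s0, a) = (s0, □, L) → a[s0]a□□b
Step 6: δ(s0, a) = (s0, □, L) → [s0]a□□□b
Step 7: δ(s0, a) = (s0, □, L) → [s0]□□□□□b
Step 8: δ(s0, □) = (sR, □, R) → □[sR]□□□□b

The machine reaches the reject state sR and halts.

Final tape (ignoring leading/trailing blanks): b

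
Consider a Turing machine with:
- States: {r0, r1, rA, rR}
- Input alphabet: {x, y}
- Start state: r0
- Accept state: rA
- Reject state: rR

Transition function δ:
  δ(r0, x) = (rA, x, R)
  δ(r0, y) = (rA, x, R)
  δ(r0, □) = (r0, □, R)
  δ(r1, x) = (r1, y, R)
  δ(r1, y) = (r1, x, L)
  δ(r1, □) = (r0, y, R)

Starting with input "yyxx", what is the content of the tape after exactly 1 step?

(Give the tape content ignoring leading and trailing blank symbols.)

Execution trace:
Initial: [r0]yyxx
Step 1: δ(r0, y) = (rA, x, R) → x[rA]yxx

The machine reaches the accept state rA and halts.

After 1 step, the tape (ignoring leading/trailing blanks) is: xyxx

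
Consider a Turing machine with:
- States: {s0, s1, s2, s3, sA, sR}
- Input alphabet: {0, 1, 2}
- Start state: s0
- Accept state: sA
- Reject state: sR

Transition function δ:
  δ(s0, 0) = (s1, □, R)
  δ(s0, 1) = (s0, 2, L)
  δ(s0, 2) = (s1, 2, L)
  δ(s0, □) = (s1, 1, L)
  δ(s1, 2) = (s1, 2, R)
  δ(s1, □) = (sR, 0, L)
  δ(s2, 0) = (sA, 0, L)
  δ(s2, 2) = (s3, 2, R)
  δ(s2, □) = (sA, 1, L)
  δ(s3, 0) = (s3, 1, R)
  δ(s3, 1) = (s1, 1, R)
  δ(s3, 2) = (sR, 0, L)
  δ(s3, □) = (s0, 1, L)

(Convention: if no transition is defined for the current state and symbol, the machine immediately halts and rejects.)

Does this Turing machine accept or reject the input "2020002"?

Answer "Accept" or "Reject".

Execution trace:
Initial: [s0]2020002
Step 1: δ(s0, 2) = (s1, 2, L) → [s1]□2020002
Step 2: δ(s1, □) = (sR, 0, L) → [sR]□02020002

The machine reaches the reject state sR and halts.

Answer: Reject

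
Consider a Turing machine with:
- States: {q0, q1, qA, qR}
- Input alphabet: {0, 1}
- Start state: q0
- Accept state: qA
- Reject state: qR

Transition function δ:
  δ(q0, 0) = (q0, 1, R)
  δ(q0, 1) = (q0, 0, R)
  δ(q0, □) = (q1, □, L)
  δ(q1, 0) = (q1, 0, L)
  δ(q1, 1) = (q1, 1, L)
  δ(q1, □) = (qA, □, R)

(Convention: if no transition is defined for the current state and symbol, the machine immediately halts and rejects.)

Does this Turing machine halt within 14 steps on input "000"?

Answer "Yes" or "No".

Execution trace:
Initial: [q0]000
Step 1: δ(q0, 0) = (q0, 1, R) → 1[q0]00
Step 2: δ(q0, 0) = (q0, 1, R) → 11[q0]0
Step 3: δ(q0, 0) = (q0, 1, R) → 111[q0]□
Step 4: δ(q0, □) = (q1, □, L) → 11[q1]1□
Step 5: δ(q1, 1) = (q1, 1, L) → 1[q1]11□
Step 6: δ(q1, 1) = (q1, 1, L) → [q1]111□
Step 7: δ(q1, 1) = (q1, 1, L) → [q1]□111□
Step 8: δ(q1, □) = (qA, □, R) → □[qA]111□

The machine reaches the accept state qA and halts.
The machine halted after 8 steps (within the 14-step bound).

Answer: Yes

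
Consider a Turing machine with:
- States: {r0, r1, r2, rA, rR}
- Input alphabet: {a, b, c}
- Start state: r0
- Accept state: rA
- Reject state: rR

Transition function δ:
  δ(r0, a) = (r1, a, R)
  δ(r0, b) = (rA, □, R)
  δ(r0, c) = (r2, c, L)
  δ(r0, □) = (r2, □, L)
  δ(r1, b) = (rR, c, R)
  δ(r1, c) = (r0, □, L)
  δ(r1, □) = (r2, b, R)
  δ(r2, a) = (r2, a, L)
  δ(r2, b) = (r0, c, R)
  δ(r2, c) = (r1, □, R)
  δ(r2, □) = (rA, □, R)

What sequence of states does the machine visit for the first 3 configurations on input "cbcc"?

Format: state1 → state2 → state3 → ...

Execution trace:
Initial: [r0]cbcc
Step 1: δ(r0, c) = (r2, c, L) → [r2]□cbcc
Step 2: δ(r2, □) = (rA, □, R) → □[rA]cbcc

The machine reaches the accept state rA and halts.

State sequence: r0 → r2 → rA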